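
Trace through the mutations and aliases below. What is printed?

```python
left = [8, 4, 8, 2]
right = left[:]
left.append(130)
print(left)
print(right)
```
[8, 4, 8, 2, 130]
[8, 4, 8, 2]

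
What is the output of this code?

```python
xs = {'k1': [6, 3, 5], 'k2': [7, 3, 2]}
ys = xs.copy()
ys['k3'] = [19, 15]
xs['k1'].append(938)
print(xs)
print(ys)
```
{'k1': [6, 3, 5, 938], 'k2': [7, 3, 2]}
{'k1': [6, 3, 5, 938], 'k2': [7, 3, 2], 'k3': [19, 15]}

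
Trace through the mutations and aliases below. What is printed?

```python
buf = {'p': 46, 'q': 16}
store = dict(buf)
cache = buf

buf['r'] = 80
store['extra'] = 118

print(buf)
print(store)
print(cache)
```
{'p': 46, 'q': 16, 'r': 80}
{'p': 46, 'q': 16, 'extra': 118}
{'p': 46, 'q': 16, 'r': 80}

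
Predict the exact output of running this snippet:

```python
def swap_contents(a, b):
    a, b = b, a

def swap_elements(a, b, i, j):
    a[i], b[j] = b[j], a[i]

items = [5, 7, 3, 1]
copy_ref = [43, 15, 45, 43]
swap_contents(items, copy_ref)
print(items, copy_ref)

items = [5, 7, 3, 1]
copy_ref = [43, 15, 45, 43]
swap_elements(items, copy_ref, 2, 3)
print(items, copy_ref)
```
[5, 7, 3, 1] [43, 15, 45, 43]
[5, 7, 43, 1] [43, 15, 45, 3]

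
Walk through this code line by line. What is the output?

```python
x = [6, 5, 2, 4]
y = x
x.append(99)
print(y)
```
[6, 5, 2, 4, 99]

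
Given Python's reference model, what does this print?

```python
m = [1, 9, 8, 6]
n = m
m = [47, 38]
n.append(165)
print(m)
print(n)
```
[47, 38]
[1, 9, 8, 6, 165]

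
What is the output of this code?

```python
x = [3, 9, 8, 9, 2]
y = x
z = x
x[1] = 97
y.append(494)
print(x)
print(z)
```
[3, 97, 8, 9, 2, 494]
[3, 97, 8, 9, 2, 494]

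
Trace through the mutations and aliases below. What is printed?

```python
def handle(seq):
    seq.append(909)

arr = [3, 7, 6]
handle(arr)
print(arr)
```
[3, 7, 6, 909]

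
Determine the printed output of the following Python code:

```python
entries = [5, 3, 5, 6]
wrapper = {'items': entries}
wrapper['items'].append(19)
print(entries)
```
[5, 3, 5, 6, 19]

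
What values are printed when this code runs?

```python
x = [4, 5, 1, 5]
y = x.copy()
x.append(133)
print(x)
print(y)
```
[4, 5, 1, 5, 133]
[4, 5, 1, 5]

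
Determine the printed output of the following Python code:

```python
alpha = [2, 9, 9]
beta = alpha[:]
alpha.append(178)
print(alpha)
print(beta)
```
[2, 9, 9, 178]
[2, 9, 9]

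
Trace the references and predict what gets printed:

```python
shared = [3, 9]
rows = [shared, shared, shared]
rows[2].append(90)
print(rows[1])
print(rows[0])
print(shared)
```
[3, 9, 90]
[3, 9, 90]
[3, 9, 90]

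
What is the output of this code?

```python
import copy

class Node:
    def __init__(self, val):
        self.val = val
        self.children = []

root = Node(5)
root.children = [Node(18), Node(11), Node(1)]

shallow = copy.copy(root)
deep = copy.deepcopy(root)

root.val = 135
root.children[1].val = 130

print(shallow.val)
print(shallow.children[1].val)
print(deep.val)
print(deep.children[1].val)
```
5
130
5
11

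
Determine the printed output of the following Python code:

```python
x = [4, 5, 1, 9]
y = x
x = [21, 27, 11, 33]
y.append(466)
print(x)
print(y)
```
[21, 27, 11, 33]
[4, 5, 1, 9, 466]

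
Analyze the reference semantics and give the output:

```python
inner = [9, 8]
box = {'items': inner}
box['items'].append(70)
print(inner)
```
[9, 8, 70]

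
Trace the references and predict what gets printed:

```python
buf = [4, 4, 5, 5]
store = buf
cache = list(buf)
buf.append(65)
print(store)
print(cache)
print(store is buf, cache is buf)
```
[4, 4, 5, 5, 65]
[4, 4, 5, 5]
True False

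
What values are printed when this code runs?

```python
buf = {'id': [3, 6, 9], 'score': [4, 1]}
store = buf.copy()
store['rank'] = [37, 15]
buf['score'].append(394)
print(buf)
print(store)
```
{'id': [3, 6, 9], 'score': [4, 1, 394]}
{'id': [3, 6, 9], 'score': [4, 1, 394], 'rank': [37, 15]}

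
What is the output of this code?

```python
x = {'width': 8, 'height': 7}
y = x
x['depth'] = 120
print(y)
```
{'width': 8, 'height': 7, 'depth': 120}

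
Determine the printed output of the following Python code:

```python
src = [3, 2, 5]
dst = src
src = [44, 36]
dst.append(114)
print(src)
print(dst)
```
[44, 36]
[3, 2, 5, 114]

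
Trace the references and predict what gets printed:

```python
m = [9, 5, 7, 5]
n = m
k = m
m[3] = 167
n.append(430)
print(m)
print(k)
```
[9, 5, 7, 167, 430]
[9, 5, 7, 167, 430]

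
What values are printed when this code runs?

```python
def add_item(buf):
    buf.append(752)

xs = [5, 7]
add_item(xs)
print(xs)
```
[5, 7, 752]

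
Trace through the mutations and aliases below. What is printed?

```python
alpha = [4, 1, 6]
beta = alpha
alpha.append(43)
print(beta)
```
[4, 1, 6, 43]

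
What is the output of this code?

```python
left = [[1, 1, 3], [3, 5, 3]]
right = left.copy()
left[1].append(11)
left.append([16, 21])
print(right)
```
[[1, 1, 3], [3, 5, 3, 11]]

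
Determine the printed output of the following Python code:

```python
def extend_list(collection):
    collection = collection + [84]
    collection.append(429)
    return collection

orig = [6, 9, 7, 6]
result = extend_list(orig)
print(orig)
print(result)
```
[6, 9, 7, 6]
[6, 9, 7, 6, 84, 429]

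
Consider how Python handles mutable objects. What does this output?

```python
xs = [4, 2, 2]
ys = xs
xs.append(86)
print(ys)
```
[4, 2, 2, 86]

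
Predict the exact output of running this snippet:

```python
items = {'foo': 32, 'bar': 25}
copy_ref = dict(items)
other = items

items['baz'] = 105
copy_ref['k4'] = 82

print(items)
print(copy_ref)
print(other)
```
{'foo': 32, 'bar': 25, 'baz': 105}
{'foo': 32, 'bar': 25, 'k4': 82}
{'foo': 32, 'bar': 25, 'baz': 105}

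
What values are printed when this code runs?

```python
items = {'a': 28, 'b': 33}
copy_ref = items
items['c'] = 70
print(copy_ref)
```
{'a': 28, 'b': 33, 'c': 70}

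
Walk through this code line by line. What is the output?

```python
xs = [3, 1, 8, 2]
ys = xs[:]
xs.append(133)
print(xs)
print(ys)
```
[3, 1, 8, 2, 133]
[3, 1, 8, 2]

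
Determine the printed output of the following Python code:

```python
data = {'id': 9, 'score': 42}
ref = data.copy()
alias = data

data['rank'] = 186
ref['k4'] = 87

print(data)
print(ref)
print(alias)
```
{'id': 9, 'score': 42, 'rank': 186}
{'id': 9, 'score': 42, 'k4': 87}
{'id': 9, 'score': 42, 'rank': 186}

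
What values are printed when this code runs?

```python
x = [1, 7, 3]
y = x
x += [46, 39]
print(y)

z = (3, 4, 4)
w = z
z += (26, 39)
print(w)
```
[1, 7, 3, 46, 39]
(3, 4, 4)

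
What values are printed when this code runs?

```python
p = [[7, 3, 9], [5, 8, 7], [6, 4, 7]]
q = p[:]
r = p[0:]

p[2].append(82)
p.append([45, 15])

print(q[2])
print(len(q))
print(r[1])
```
[6, 4, 7, 82]
3
[5, 8, 7]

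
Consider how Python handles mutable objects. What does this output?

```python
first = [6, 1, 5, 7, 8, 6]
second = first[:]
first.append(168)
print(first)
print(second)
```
[6, 1, 5, 7, 8, 6, 168]
[6, 1, 5, 7, 8, 6]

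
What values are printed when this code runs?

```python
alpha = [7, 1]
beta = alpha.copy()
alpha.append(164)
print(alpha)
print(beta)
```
[7, 1, 164]
[7, 1]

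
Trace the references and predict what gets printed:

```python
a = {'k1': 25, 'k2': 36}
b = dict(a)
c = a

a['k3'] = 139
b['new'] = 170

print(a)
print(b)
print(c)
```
{'k1': 25, 'k2': 36, 'k3': 139}
{'k1': 25, 'k2': 36, 'new': 170}
{'k1': 25, 'k2': 36, 'k3': 139}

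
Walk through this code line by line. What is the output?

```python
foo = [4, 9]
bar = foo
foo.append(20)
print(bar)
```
[4, 9, 20]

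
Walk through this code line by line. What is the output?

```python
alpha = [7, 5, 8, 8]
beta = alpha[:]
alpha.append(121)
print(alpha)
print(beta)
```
[7, 5, 8, 8, 121]
[7, 5, 8, 8]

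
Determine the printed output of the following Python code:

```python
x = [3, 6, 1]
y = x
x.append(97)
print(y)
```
[3, 6, 1, 97]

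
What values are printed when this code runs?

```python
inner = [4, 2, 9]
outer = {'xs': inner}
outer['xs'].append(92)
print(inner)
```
[4, 2, 9, 92]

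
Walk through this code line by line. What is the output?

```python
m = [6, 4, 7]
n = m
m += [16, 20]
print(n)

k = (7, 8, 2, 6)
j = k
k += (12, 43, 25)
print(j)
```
[6, 4, 7, 16, 20]
(7, 8, 2, 6)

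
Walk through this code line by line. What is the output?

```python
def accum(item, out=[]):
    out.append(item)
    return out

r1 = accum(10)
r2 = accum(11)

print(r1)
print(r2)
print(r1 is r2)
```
[10, 11]
[10, 11]
True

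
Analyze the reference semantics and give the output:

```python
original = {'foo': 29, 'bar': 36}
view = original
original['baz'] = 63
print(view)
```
{'foo': 29, 'bar': 36, 'baz': 63}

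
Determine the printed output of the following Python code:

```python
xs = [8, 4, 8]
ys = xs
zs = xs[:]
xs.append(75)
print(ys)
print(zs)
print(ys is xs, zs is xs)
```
[8, 4, 8, 75]
[8, 4, 8]
True False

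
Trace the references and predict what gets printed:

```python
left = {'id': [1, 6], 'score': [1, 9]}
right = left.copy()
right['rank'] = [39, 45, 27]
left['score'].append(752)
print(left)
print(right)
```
{'id': [1, 6], 'score': [1, 9, 752]}
{'id': [1, 6], 'score': [1, 9, 752], 'rank': [39, 45, 27]}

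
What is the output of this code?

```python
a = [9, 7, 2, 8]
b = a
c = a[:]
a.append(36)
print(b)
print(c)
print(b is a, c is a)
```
[9, 7, 2, 8, 36]
[9, 7, 2, 8]
True False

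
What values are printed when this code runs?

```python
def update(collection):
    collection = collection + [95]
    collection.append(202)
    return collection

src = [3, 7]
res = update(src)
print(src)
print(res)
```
[3, 7]
[3, 7, 95, 202]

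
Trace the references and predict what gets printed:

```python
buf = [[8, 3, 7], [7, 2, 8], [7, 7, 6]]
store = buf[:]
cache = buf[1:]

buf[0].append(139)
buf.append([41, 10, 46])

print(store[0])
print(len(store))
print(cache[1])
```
[8, 3, 7, 139]
3
[7, 7, 6]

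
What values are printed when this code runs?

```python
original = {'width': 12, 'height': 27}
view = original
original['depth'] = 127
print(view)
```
{'width': 12, 'height': 27, 'depth': 127}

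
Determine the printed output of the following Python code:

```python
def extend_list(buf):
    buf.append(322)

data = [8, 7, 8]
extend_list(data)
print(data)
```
[8, 7, 8, 322]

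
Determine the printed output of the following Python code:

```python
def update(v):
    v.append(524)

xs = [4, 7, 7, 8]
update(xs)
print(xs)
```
[4, 7, 7, 8, 524]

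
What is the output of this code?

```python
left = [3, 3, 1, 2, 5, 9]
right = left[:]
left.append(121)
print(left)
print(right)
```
[3, 3, 1, 2, 5, 9, 121]
[3, 3, 1, 2, 5, 9]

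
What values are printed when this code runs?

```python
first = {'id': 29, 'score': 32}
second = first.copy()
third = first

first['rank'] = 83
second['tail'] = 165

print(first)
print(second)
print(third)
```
{'id': 29, 'score': 32, 'rank': 83}
{'id': 29, 'score': 32, 'tail': 165}
{'id': 29, 'score': 32, 'rank': 83}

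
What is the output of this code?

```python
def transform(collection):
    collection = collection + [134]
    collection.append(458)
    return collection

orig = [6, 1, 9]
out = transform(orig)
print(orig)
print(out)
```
[6, 1, 9]
[6, 1, 9, 134, 458]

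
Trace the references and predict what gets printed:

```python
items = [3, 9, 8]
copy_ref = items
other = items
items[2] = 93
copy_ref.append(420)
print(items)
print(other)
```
[3, 9, 93, 420]
[3, 9, 93, 420]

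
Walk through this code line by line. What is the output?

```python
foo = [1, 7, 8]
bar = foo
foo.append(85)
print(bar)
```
[1, 7, 8, 85]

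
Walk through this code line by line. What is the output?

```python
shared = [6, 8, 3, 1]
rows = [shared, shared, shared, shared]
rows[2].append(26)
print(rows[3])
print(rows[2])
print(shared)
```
[6, 8, 3, 1, 26]
[6, 8, 3, 1, 26]
[6, 8, 3, 1, 26]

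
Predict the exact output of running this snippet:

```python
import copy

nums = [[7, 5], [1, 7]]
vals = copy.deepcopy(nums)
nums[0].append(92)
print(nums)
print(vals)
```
[[7, 5, 92], [1, 7]]
[[7, 5], [1, 7]]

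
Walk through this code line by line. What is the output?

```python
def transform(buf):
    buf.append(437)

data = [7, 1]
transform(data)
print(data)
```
[7, 1, 437]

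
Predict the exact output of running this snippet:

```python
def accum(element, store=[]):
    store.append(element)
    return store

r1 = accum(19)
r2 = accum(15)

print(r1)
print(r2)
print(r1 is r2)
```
[19, 15]
[19, 15]
True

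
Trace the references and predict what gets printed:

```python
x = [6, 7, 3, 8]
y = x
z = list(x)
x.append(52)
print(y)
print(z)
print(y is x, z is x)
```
[6, 7, 3, 8, 52]
[6, 7, 3, 8]
True False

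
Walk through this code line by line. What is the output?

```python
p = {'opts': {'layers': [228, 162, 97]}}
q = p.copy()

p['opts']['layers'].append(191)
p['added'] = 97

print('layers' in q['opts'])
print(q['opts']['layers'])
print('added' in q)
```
True
[228, 162, 97, 191]
False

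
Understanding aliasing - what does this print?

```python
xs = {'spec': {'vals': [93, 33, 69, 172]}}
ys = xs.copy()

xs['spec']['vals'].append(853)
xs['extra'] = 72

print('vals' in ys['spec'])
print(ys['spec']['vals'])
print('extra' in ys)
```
True
[93, 33, 69, 172, 853]
False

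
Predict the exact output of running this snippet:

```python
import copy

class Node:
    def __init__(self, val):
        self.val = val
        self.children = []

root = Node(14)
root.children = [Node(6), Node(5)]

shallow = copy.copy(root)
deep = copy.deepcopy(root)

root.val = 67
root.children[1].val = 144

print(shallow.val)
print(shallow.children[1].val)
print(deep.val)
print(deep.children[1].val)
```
14
144
14
5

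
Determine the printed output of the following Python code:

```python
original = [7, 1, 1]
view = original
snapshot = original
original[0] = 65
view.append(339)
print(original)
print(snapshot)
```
[65, 1, 1, 339]
[65, 1, 1, 339]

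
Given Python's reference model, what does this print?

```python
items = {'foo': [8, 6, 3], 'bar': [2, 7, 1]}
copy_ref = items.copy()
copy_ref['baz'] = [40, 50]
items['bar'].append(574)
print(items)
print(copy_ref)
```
{'foo': [8, 6, 3], 'bar': [2, 7, 1, 574]}
{'foo': [8, 6, 3], 'bar': [2, 7, 1, 574], 'baz': [40, 50]}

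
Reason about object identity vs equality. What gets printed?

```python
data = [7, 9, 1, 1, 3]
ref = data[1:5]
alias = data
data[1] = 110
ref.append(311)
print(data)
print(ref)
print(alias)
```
[7, 110, 1, 1, 3]
[9, 1, 1, 3, 311]
[7, 110, 1, 1, 3]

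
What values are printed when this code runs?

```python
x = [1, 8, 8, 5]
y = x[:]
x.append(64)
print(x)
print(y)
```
[1, 8, 8, 5, 64]
[1, 8, 8, 5]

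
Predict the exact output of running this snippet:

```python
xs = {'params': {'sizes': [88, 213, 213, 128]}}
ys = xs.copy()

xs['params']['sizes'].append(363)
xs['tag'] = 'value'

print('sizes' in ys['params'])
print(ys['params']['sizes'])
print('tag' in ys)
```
True
[88, 213, 213, 128, 363]
False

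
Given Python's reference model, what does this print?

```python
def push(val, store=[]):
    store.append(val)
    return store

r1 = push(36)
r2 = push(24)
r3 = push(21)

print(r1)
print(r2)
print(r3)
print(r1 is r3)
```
[36, 24, 21]
[36, 24, 21]
[36, 24, 21]
True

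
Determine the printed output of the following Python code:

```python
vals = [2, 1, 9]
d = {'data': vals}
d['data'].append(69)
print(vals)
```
[2, 1, 9, 69]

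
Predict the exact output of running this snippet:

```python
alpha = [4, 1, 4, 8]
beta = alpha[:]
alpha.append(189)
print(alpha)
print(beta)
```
[4, 1, 4, 8, 189]
[4, 1, 4, 8]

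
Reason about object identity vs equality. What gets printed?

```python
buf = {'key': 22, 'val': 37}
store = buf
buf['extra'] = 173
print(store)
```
{'key': 22, 'val': 37, 'extra': 173}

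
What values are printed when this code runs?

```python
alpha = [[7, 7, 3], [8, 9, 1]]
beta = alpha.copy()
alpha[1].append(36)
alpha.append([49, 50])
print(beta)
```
[[7, 7, 3], [8, 9, 1, 36]]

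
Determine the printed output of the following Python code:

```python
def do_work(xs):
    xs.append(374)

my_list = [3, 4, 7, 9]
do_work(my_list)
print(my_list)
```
[3, 4, 7, 9, 374]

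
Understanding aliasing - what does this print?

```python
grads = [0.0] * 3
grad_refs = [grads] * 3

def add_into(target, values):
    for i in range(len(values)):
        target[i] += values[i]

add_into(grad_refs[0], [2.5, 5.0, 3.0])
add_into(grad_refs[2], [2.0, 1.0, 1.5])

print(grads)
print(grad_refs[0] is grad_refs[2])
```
[4.5, 6.0, 4.5]
True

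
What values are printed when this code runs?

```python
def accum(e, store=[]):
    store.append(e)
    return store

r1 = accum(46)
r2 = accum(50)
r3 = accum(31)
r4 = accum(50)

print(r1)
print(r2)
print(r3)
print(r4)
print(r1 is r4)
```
[46, 50, 31, 50]
[46, 50, 31, 50]
[46, 50, 31, 50]
[46, 50, 31, 50]
True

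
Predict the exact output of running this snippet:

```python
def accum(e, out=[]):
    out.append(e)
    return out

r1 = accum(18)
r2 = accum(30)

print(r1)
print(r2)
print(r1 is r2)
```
[18, 30]
[18, 30]
True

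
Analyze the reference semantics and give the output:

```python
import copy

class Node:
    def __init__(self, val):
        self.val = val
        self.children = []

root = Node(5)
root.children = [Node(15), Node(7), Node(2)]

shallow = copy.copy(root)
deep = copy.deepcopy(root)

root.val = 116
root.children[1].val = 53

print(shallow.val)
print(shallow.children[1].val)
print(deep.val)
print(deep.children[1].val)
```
5
53
5
7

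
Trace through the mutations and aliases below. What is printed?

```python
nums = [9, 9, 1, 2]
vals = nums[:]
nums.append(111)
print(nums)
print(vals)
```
[9, 9, 1, 2, 111]
[9, 9, 1, 2]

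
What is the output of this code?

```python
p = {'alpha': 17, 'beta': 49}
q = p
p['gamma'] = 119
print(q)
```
{'alpha': 17, 'beta': 49, 'gamma': 119}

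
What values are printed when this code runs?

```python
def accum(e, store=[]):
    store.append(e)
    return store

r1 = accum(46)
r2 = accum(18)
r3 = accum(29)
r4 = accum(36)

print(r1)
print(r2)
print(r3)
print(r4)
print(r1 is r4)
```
[46, 18, 29, 36]
[46, 18, 29, 36]
[46, 18, 29, 36]
[46, 18, 29, 36]
True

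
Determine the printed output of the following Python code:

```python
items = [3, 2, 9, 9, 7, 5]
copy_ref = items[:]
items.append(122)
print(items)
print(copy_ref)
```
[3, 2, 9, 9, 7, 5, 122]
[3, 2, 9, 9, 7, 5]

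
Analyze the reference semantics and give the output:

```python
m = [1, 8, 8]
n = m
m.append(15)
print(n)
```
[1, 8, 8, 15]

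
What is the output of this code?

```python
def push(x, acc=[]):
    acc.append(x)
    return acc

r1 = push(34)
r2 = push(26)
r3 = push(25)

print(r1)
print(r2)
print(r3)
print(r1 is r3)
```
[34, 26, 25]
[34, 26, 25]
[34, 26, 25]
True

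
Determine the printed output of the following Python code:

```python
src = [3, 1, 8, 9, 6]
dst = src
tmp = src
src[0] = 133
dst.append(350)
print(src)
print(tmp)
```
[133, 1, 8, 9, 6, 350]
[133, 1, 8, 9, 6, 350]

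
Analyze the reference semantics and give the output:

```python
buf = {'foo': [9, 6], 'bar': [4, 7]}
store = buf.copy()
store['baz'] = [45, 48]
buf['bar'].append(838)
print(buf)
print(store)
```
{'foo': [9, 6], 'bar': [4, 7, 838]}
{'foo': [9, 6], 'bar': [4, 7, 838], 'baz': [45, 48]}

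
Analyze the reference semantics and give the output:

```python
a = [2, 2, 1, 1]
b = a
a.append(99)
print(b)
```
[2, 2, 1, 1, 99]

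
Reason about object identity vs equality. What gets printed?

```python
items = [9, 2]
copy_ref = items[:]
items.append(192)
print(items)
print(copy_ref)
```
[9, 2, 192]
[9, 2]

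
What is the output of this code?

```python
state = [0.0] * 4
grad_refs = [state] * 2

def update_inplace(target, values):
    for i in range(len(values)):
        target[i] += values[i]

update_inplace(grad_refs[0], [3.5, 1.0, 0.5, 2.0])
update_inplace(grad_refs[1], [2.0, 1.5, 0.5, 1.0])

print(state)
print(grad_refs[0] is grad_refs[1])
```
[5.5, 2.5, 1.0, 3.0]
True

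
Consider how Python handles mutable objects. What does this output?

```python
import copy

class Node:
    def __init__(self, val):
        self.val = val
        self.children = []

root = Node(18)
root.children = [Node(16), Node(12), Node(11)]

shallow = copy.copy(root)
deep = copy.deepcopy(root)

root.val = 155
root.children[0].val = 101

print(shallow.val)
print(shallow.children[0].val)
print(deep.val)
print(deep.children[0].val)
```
18
101
18
16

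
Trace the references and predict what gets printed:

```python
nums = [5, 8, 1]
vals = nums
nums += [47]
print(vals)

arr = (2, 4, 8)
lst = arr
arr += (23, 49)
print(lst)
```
[5, 8, 1, 47]
(2, 4, 8)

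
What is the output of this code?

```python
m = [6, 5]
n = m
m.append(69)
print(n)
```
[6, 5, 69]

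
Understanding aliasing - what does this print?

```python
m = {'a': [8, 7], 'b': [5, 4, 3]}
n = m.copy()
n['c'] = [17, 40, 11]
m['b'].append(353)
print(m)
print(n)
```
{'a': [8, 7], 'b': [5, 4, 3, 353]}
{'a': [8, 7], 'b': [5, 4, 3, 353], 'c': [17, 40, 11]}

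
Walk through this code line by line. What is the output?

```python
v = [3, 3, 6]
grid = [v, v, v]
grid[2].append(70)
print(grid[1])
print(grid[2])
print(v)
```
[3, 3, 6, 70]
[3, 3, 6, 70]
[3, 3, 6, 70]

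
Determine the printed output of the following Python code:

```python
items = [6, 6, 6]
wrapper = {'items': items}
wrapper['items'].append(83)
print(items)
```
[6, 6, 6, 83]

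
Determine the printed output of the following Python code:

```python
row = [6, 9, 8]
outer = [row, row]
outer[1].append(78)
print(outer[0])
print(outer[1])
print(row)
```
[6, 9, 8, 78]
[6, 9, 8, 78]
[6, 9, 8, 78]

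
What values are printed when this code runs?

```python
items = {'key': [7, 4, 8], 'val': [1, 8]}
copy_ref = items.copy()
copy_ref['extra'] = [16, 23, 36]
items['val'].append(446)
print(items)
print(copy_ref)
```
{'key': [7, 4, 8], 'val': [1, 8, 446]}
{'key': [7, 4, 8], 'val': [1, 8, 446], 'extra': [16, 23, 36]}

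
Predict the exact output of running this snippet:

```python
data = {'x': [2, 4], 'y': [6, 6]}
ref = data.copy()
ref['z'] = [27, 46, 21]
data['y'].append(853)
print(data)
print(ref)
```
{'x': [2, 4], 'y': [6, 6, 853]}
{'x': [2, 4], 'y': [6, 6, 853], 'z': [27, 46, 21]}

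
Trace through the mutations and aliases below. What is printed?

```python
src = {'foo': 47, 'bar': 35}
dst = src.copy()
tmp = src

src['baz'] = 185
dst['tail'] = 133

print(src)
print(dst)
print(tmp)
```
{'foo': 47, 'bar': 35, 'baz': 185}
{'foo': 47, 'bar': 35, 'tail': 133}
{'foo': 47, 'bar': 35, 'baz': 185}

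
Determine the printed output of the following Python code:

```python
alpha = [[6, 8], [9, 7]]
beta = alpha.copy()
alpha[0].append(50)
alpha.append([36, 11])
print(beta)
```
[[6, 8, 50], [9, 7]]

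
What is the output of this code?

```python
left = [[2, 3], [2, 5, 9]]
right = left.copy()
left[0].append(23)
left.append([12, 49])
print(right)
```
[[2, 3, 23], [2, 5, 9]]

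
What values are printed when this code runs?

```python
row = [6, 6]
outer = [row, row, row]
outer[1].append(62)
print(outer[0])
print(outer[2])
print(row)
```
[6, 6, 62]
[6, 6, 62]
[6, 6, 62]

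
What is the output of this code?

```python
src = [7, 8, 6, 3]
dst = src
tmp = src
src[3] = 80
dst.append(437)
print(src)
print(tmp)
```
[7, 8, 6, 80, 437]
[7, 8, 6, 80, 437]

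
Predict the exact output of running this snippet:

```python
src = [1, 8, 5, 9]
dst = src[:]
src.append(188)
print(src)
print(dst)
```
[1, 8, 5, 9, 188]
[1, 8, 5, 9]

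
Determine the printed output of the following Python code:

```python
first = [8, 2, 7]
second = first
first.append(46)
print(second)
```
[8, 2, 7, 46]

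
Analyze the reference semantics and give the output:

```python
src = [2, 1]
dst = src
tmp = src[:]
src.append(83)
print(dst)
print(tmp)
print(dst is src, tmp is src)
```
[2, 1, 83]
[2, 1]
True False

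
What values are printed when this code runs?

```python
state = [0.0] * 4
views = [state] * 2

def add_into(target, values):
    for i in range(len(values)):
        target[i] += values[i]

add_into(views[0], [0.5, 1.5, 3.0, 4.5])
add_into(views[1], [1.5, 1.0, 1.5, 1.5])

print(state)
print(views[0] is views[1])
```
[2.0, 2.5, 4.5, 6.0]
True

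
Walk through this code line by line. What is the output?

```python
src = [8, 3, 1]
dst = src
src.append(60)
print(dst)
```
[8, 3, 1, 60]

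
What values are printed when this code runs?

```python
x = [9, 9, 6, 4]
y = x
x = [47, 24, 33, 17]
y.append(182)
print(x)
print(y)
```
[47, 24, 33, 17]
[9, 9, 6, 4, 182]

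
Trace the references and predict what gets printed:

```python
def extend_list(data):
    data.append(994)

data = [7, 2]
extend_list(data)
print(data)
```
[7, 2, 994]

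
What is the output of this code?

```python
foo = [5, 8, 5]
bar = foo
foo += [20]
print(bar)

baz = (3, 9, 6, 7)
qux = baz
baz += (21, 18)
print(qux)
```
[5, 8, 5, 20]
(3, 9, 6, 7)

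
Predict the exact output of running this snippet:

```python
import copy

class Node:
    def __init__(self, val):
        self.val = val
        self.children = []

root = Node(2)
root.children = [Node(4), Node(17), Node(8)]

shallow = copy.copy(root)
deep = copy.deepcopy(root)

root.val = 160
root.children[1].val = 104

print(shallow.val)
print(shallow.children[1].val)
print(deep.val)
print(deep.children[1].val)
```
2
104
2
17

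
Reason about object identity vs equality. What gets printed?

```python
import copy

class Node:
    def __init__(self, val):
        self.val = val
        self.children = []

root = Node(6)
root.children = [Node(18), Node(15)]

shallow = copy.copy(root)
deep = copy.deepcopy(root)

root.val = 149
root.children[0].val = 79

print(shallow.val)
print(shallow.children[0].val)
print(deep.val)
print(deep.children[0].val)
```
6
79
6
18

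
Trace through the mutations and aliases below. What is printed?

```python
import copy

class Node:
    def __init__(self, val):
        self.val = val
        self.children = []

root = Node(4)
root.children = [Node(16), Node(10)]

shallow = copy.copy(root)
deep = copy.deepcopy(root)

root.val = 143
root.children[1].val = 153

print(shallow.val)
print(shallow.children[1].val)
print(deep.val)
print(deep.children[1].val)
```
4
153
4
10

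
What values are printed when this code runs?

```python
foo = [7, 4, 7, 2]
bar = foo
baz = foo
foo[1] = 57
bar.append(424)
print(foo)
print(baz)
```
[7, 57, 7, 2, 424]
[7, 57, 7, 2, 424]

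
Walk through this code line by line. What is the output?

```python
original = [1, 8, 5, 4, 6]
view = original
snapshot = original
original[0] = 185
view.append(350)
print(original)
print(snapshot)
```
[185, 8, 5, 4, 6, 350]
[185, 8, 5, 4, 6, 350]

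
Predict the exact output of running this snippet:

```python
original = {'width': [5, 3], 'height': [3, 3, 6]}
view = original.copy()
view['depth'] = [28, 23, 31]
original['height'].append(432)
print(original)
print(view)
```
{'width': [5, 3], 'height': [3, 3, 6, 432]}
{'width': [5, 3], 'height': [3, 3, 6, 432], 'depth': [28, 23, 31]}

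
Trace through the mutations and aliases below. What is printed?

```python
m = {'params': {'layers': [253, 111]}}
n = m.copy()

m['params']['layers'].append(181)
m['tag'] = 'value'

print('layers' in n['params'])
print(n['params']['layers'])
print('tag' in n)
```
True
[253, 111, 181]
False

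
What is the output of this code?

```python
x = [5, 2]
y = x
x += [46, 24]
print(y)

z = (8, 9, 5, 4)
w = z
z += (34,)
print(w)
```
[5, 2, 46, 24]
(8, 9, 5, 4)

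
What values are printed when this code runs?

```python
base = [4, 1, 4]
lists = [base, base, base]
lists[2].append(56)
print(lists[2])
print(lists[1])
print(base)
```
[4, 1, 4, 56]
[4, 1, 4, 56]
[4, 1, 4, 56]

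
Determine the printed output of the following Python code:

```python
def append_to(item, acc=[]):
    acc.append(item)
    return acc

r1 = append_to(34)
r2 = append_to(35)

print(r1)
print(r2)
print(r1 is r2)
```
[34, 35]
[34, 35]
True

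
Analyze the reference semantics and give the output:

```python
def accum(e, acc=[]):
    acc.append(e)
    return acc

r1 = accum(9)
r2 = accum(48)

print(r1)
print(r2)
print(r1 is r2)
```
[9, 48]
[9, 48]
True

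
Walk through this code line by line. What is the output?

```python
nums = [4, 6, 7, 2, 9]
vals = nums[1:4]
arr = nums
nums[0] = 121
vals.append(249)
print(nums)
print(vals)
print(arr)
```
[121, 6, 7, 2, 9]
[6, 7, 2, 249]
[121, 6, 7, 2, 9]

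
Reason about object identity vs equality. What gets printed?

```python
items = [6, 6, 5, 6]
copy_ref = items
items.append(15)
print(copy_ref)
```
[6, 6, 5, 6, 15]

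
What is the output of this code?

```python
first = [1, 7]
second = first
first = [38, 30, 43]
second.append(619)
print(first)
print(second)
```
[38, 30, 43]
[1, 7, 619]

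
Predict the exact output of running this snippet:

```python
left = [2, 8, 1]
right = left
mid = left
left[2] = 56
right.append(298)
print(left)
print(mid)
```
[2, 8, 56, 298]
[2, 8, 56, 298]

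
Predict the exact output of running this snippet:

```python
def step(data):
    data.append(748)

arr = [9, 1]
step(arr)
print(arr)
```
[9, 1, 748]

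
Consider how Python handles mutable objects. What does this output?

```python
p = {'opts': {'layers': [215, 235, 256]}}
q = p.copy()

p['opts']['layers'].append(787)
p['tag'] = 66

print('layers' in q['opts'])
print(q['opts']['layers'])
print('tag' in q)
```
True
[215, 235, 256, 787]
False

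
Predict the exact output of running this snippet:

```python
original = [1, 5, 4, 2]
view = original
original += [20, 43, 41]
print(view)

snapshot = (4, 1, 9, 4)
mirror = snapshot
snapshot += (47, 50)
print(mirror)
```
[1, 5, 4, 2, 20, 43, 41]
(4, 1, 9, 4)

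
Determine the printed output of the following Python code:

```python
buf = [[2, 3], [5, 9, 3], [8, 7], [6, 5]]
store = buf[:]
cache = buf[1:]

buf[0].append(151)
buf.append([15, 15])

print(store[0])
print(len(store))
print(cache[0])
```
[2, 3, 151]
4
[5, 9, 3]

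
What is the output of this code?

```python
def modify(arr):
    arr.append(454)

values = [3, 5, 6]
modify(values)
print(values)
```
[3, 5, 6, 454]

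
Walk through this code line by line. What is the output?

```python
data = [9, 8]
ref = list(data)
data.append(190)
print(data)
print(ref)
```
[9, 8, 190]
[9, 8]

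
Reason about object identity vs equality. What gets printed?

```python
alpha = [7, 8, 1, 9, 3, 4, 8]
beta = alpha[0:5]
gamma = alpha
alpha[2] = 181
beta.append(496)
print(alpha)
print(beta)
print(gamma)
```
[7, 8, 181, 9, 3, 4, 8]
[7, 8, 1, 9, 3, 496]
[7, 8, 181, 9, 3, 4, 8]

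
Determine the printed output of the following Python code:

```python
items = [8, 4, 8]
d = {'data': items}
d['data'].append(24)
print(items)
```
[8, 4, 8, 24]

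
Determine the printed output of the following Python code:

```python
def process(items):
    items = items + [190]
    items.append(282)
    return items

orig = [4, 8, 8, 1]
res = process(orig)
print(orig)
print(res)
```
[4, 8, 8, 1]
[4, 8, 8, 1, 190, 282]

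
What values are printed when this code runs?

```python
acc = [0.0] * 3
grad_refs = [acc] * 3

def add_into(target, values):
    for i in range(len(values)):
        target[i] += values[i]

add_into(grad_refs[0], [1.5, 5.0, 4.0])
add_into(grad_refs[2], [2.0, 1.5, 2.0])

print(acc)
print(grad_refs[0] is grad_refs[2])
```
[3.5, 6.5, 6.0]
True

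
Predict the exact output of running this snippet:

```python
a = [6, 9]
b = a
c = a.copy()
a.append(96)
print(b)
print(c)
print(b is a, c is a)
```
[6, 9, 96]
[6, 9]
True False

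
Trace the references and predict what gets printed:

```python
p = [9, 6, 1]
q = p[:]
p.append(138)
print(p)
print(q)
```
[9, 6, 1, 138]
[9, 6, 1]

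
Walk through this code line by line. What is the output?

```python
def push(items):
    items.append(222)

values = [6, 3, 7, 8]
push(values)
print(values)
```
[6, 3, 7, 8, 222]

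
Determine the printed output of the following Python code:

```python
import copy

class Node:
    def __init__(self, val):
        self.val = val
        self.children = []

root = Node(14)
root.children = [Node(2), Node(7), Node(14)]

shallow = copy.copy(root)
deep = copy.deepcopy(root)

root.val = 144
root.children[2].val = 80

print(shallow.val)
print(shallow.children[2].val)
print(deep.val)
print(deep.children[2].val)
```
14
80
14
14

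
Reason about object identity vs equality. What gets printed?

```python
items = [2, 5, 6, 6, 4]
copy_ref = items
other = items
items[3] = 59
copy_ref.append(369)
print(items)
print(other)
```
[2, 5, 6, 59, 4, 369]
[2, 5, 6, 59, 4, 369]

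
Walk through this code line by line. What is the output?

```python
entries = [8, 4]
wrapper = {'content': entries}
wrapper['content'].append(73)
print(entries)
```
[8, 4, 73]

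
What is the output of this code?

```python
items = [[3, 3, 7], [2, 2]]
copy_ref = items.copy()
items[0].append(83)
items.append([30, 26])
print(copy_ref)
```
[[3, 3, 7, 83], [2, 2]]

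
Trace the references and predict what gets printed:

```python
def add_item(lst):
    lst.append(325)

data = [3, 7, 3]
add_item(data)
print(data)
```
[3, 7, 3, 325]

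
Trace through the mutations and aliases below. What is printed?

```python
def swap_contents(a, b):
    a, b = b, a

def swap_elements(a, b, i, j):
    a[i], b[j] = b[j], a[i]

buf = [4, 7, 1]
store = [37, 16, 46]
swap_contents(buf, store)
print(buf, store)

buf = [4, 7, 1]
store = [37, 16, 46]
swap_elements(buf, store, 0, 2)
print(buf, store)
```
[4, 7, 1] [37, 16, 46]
[46, 7, 1] [37, 16, 4]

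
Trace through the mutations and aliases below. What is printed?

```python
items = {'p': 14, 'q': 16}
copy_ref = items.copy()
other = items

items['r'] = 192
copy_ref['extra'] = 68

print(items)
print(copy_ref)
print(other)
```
{'p': 14, 'q': 16, 'r': 192}
{'p': 14, 'q': 16, 'extra': 68}
{'p': 14, 'q': 16, 'r': 192}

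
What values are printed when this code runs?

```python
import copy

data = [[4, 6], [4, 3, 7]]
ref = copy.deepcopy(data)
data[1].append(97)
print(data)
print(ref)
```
[[4, 6], [4, 3, 7, 97]]
[[4, 6], [4, 3, 7]]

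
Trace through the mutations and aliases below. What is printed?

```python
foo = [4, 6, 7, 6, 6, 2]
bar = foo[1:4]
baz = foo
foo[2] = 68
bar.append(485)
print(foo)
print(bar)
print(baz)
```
[4, 6, 68, 6, 6, 2]
[6, 7, 6, 485]
[4, 6, 68, 6, 6, 2]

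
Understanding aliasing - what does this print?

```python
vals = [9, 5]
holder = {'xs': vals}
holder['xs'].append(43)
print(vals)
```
[9, 5, 43]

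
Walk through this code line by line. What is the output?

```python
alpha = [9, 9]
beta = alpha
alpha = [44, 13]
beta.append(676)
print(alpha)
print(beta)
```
[44, 13]
[9, 9, 676]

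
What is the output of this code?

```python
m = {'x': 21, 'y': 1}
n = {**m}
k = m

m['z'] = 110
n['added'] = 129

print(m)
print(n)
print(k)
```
{'x': 21, 'y': 1, 'z': 110}
{'x': 21, 'y': 1, 'added': 129}
{'x': 21, 'y': 1, 'z': 110}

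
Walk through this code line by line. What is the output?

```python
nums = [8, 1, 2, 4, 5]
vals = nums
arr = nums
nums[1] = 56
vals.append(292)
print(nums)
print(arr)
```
[8, 56, 2, 4, 5, 292]
[8, 56, 2, 4, 5, 292]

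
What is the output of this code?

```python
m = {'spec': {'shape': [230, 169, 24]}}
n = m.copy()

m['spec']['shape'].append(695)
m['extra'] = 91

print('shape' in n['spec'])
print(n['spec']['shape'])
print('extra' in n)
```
True
[230, 169, 24, 695]
False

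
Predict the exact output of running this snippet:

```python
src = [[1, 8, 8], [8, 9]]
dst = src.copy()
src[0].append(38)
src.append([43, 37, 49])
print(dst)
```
[[1, 8, 8, 38], [8, 9]]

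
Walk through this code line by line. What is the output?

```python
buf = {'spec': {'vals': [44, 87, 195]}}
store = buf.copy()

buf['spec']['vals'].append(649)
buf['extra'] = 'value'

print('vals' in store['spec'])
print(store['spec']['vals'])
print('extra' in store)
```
True
[44, 87, 195, 649]
False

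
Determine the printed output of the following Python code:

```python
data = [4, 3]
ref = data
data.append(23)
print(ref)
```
[4, 3, 23]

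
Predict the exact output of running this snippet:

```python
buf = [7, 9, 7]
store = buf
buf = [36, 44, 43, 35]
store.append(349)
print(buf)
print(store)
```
[36, 44, 43, 35]
[7, 9, 7, 349]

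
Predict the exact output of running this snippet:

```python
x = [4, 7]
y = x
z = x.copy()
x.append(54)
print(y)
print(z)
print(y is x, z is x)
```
[4, 7, 54]
[4, 7]
True False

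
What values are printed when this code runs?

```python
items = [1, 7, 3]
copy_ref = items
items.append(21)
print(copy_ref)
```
[1, 7, 3, 21]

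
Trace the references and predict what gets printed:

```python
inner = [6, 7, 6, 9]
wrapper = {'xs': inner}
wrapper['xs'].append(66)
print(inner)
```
[6, 7, 6, 9, 66]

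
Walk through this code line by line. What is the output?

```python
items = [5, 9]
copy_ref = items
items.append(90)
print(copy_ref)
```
[5, 9, 90]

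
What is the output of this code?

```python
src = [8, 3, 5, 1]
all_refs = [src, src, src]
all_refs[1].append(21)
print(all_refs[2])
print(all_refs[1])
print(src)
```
[8, 3, 5, 1, 21]
[8, 3, 5, 1, 21]
[8, 3, 5, 1, 21]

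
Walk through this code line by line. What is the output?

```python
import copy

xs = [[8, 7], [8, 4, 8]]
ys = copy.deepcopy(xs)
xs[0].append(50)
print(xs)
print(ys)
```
[[8, 7, 50], [8, 4, 8]]
[[8, 7], [8, 4, 8]]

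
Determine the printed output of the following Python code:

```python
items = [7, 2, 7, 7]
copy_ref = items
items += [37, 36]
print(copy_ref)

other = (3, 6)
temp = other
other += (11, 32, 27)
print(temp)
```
[7, 2, 7, 7, 37, 36]
(3, 6)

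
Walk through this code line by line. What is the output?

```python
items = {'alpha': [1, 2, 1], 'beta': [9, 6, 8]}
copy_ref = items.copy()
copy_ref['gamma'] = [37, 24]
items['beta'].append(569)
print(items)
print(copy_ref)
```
{'alpha': [1, 2, 1], 'beta': [9, 6, 8, 569]}
{'alpha': [1, 2, 1], 'beta': [9, 6, 8, 569], 'gamma': [37, 24]}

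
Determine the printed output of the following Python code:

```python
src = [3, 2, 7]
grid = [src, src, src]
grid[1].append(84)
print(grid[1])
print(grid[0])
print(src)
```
[3, 2, 7, 84]
[3, 2, 7, 84]
[3, 2, 7, 84]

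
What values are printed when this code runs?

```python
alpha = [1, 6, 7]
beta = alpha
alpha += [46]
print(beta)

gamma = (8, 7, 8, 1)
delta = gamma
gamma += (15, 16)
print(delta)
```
[1, 6, 7, 46]
(8, 7, 8, 1)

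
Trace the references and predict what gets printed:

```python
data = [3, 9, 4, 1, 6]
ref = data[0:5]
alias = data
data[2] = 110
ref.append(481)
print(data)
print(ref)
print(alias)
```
[3, 9, 110, 1, 6]
[3, 9, 4, 1, 6, 481]
[3, 9, 110, 1, 6]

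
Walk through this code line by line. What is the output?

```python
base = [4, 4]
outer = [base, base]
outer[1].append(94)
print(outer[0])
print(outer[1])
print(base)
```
[4, 4, 94]
[4, 4, 94]
[4, 4, 94]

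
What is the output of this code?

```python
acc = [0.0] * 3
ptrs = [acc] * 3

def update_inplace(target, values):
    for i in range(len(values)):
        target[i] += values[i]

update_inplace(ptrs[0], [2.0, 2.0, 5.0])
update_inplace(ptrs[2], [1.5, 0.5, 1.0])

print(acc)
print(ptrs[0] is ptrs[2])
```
[3.5, 2.5, 6.0]
True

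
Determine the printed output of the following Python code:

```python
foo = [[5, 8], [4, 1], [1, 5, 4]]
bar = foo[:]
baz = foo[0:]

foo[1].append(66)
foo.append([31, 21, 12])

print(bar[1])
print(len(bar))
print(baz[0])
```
[4, 1, 66]
3
[5, 8]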